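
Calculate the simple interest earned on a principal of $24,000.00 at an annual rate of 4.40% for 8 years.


Simple interest formula: I = P × r × t
I = $24,000.00 × 0.044 × 8
I = $8,448.00

I = P × r × t = $8,448.00


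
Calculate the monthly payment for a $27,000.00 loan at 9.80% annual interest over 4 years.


Loan payment formula: PMT = PV × r / (1 − (1 + r)^(−n))
Monthly rate r = 0.098/12 ≈ 0.00816667, n = 48 months
Denominator: 1 − (1 + 0.098/12)^(−48) = 0.323219
PMT = $27,000.00 × (0.098/12) / 0.323219
PMT = $682.20 per month

PMT = PV × r / (1-(1+r)^(-n)) = $682.20/month


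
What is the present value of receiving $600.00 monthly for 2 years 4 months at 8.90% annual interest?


Present value of an ordinary annuity: PV = PMT × (1 − (1 + r)^(−n)) / r
Monthly rate r = 0.089/12 ≈ 0.00741667, n = 28
PV = $600.00 × (1 − (1 + 0.089/12)^(−28)) / (0.089/12)
PV = $600.00 × 25.199910
PV = $15,119.95

PV = PMT × (1-(1+r)^(-n))/r = $15,119.95


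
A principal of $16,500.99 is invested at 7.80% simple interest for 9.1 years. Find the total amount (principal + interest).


Total amount formula: A = P(1 + rt) = P + P·r·t
Interest: I = P × r × t = $16,500.99 × 0.078 × 9.1 = $11,712.40
A = P + I = $16,500.99 + $11,712.40 = $28,213.39

A = P + I = P(1 + rt) = $28,213.39


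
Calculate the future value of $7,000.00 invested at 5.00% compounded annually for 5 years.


Compound interest formula: A = P(1 + r/n)^(nt)
A = $7,000.00 × (1 + 0.05/1)^(1 × 5)
Growth factor: (1 + 0.05/1)^5 = 1.276282
A = $7,000.00 × 1.276282
A = $8,933.97

A = P(1 + r/n)^(nt) = $8,933.97


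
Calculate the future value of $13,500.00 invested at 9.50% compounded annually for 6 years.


Compound interest formula: A = P(1 + r/n)^(nt)
A = $13,500.00 × (1 + 0.095/1)^(1 × 6)
Growth factor: (1 + 0.095/1)^6 = 1.723791
A = $13,500.00 × 1.723791
A = $23,271.18

A = P(1 + r/n)^(nt) = $23,271.18


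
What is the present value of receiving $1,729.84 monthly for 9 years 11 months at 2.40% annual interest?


Present value of an ordinary annuity: PV = PMT × (1 − (1 + r)^(−n)) / r
Monthly rate r = 0.024/12 = 0.002, n = 119
PV = $1,729.84 × (1 − (1 + 0.024/12)^(−119)) / (0.024/12)
PV = $1,729.84 × 105.804972
PV = $183,025.67

PV = PMT × (1-(1+r)^(-n))/r = $183,025.67


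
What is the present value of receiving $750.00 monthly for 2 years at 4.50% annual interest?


Present value of an ordinary annuity: PV = PMT × (1 − (1 + r)^(−n)) / r
Monthly rate r = 0.045/12 = 0.00375, n = 24
PV = $750.00 × (1 − (1 + 0.045/12)^(−24)) / (0.045/12)
PV = $750.00 × 22.910656
PV = $17,182.99

PV = PMT × (1-(1+r)^(-n))/r = $17,182.99


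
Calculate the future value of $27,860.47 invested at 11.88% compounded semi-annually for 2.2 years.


Compound interest formula: A = P(1 + r/n)^(nt)
A = $27,860.47 × (1 + 0.1188/2)^(2 × 2.2)
Growth factor: (1 + 0.1188/2)^4.4 = 1.2890325
A = $27,860.47 × 1.2890325
A = $35,913.05

A = P(1 + r/n)^(nt) = $35,913.05


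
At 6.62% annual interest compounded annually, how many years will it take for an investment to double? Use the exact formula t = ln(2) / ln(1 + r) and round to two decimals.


Doubling condition: (1 + r)^t = 2
Take ln of both sides: t × ln(1 + r) = ln(2)
t = ln(2) / ln(1 + r)
t = 0.693147 / 0.064101
t = 10.81

t = ln(2) / ln(1 + r) = 10.81 years


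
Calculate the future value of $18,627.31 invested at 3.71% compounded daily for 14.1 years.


Compound interest formula: A = P(1 + r/n)^(nt)
A = $18,627.31 × (1 + 0.0371/365)^(365 × 14.1)
Growth factor: (1 + 0.0371/365)^5146.5 = 1.687222
A = $18,627.31 × 1.687222
A = $31,428.41

A = P(1 + r/n)^(nt) = $31,428.41


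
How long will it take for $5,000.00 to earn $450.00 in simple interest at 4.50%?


Rearrange the simple interest formula for t:
I = P × r × t  ⇒  t = I / (P × r)
t = $450.00 / ($5,000.00 × 0.045)
t = 2

t = I/(P×r) = 2 years


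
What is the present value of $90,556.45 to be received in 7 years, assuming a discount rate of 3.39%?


Present value formula: PV = FV / (1 + r)^t
PV = $90,556.45 / (1 + 0.0339)^7
PV = $90,556.45 / 1.262844
PV = $71,708.34

PV = FV / (1 + r)^t = $71,708.34


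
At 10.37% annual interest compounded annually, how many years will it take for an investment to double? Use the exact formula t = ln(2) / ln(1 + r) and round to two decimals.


Doubling condition: (1 + r)^t = 2
Take ln of both sides: t × ln(1 + r) = ln(2)
t = ln(2) / ln(1 + r)
t = 0.693147 / 0.098668
t = 7.03

t = ln(2) / ln(1 + r) = 7.03 years


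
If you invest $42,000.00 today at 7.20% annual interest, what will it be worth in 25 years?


Future value formula: FV = PV × (1 + r)^t
FV = $42,000.00 × (1 + 0.072)^25
FV = $42,000.00 × 5.686822
FV = $238,846.52

FV = PV × (1 + r)^t = $238,846.52


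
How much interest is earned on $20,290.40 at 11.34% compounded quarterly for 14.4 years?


Compound interest earned = final amount − principal.
A = P(1 + r/n)^(nt) = $20,290.40 × (1 + 0.1134/4)^(4 × 14.4) = $101,533.53
Interest = A − P = $101,533.53 − $20,290.40 = $81,243.13

Interest = A - P = $81,243.13


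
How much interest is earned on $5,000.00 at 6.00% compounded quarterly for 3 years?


Compound interest earned = final amount − principal.
A = P(1 + r/n)^(nt) = $5,000.00 × (1 + 0.06/4)^(4 × 3) = $5,978.09
Interest = A − P = $5,978.09 − $5,000.00 = $978.09

Interest = A - P = $978.09


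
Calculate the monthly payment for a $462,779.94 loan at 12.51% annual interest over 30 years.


Loan payment formula: PMT = PV × r / (1 − (1 + r)^(−n))
Monthly rate r = 0.1251/12 = 0.010425, n = 360 months
Denominator: 1 − (1 + 0.1251/12)^(−360) = 0.9760927
PMT = $462,779.94 × (0.1251/12) / 0.9760927
PMT = $4,942.65 per month

PMT = PV × r / (1-(1+r)^(-n)) = $4,942.65/month


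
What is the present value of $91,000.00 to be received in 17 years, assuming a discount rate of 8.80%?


Present value formula: PV = FV / (1 + r)^t
PV = $91,000.00 / (1 + 0.088)^17
PV = $91,000.00 / 4.194606
PV = $21,694.53

PV = FV / (1 + r)^t = $21,694.53


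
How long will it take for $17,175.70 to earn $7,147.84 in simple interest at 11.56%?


Rearrange the simple interest formula for t:
I = P × r × t  ⇒  t = I / (P × r)
t = $7,147.84 / ($17,175.70 × 0.1156)
t = 3.6

t = I/(P×r) = 3.6 years


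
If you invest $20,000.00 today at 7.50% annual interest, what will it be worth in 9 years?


Future value formula: FV = PV × (1 + r)^t
FV = $20,000.00 × (1 + 0.075)^9
FV = $20,000.00 × 1.9172387
FV = $38,344.77

FV = PV × (1 + r)^t = $38,344.77


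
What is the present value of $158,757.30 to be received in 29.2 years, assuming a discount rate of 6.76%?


Present value formula: PV = FV / (1 + r)^t
PV = $158,757.30 / (1 + 0.0676)^29.2
PV = $158,757.30 / 6.7535186
PV = $23,507.35

PV = FV / (1 + r)^t = $23,507.35


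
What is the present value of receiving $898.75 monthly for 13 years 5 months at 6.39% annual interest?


Present value of an ordinary annuity: PV = PMT × (1 − (1 + r)^(−n)) / r
Monthly rate r = 0.0639/12 = 0.005325, n = 161
PV = $898.75 × (1 − (1 + 0.0639/12)^(−161)) / (0.0639/12)
PV = $898.75 × 107.932068
PV = $97,003.95

PV = PMT × (1-(1+r)^(-n))/r = $97,003.95


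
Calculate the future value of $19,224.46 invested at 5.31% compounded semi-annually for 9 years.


Compound interest formula: A = P(1 + r/n)^(nt)
A = $19,224.46 × (1 + 0.0531/2)^(2 × 9)
Growth factor: (1 + 0.0531/2)^18 = 1.602662
A = $19,224.46 × 1.602662
A = $30,810.31

A = P(1 + r/n)^(nt) = $30,810.31


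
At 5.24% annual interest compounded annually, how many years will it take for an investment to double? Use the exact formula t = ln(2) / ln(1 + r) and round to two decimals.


Doubling condition: (1 + r)^t = 2
Take ln of both sides: t × ln(1 + r) = ln(2)
t = ln(2) / ln(1 + r)
t = 0.693147 / 0.051073
t = 13.57

t = ln(2) / ln(1 + r) = 13.57 years


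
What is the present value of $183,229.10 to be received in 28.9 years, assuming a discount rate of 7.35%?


Present value formula: PV = FV / (1 + r)^t
PV = $183,229.10 / (1 + 0.0735)^28.9
PV = $183,229.10 / 7.765675
PV = $23,594.74

PV = FV / (1 + r)^t = $23,594.74


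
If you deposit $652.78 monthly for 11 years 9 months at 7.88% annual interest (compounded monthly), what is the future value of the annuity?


Future value of an ordinary annuity: FV = PMT × ((1 + r)^n − 1) / r
Monthly rate r = 0.0788/12 ≈ 0.00656667, n = 141
FV = $652.78 × ((1 + 0.0788/12)^141 − 1) / (0.0788/12)
FV = $652.78 × 230.940680
FV = $150,753.46

FV = PMT × ((1+r)^n - 1)/r = $150,753.46


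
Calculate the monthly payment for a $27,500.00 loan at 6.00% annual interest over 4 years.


Loan payment formula: PMT = PV × r / (1 − (1 + r)^(−n))
Monthly rate r = 0.06/12 = 0.005, n = 48 months
Denominator: 1 − (1 + 0.06/12)^(−48) = 0.212902
PMT = $27,500.00 × (0.06/12) / 0.212902
PMT = $645.84 per month

PMT = PV × r / (1-(1+r)^(-n)) = $645.84/month


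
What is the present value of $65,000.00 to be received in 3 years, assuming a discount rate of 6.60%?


Present value formula: PV = FV / (1 + r)^t
PV = $65,000.00 / (1 + 0.066)^3
PV = $65,000.00 / 1.2113555
PV = $53,658.90

PV = FV / (1 + r)^t = $53,658.90


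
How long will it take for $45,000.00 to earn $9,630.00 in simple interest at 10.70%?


Rearrange the simple interest formula for t:
I = P × r × t  ⇒  t = I / (P × r)
t = $9,630.00 / ($45,000.00 × 0.107)
t = 2

t = I/(P×r) = 2 years


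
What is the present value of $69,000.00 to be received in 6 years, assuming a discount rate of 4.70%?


Present value formula: PV = FV / (1 + r)^t
PV = $69,000.00 / (1 + 0.047)^6
PV = $69,000.00 / 1.317286
PV = $52,380.42

PV = FV / (1 + r)^t = $52,380.42


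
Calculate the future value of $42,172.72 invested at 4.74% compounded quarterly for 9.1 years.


Compound interest formula: A = P(1 + r/n)^(nt)
A = $42,172.72 × (1 + 0.0474/4)^(4 × 9.1)
Growth factor: (1 + 0.0474/4)^36.4 = 1.5354206
A = $42,172.72 × 1.5354206
A = $64,752.86

A = P(1 + r/n)^(nt) = $64,752.86


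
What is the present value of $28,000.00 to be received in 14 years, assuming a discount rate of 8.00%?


Present value formula: PV = FV / (1 + r)^t
PV = $28,000.00 / (1 + 0.08)^14
PV = $28,000.00 / 2.937194
PV = $9,532.91

PV = FV / (1 + r)^t = $9,532.91


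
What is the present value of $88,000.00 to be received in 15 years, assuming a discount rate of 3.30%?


Present value formula: PV = FV / (1 + r)^t
PV = $88,000.00 / (1 + 0.033)^15
PV = $88,000.00 / 1.6274394
PV = $54,072.67

PV = FV / (1 + r)^t = $54,072.67


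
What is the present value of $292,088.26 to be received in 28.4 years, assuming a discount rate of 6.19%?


Present value formula: PV = FV / (1 + r)^t
PV = $292,088.26 / (1 + 0.0619)^28.4
PV = $292,088.26 / 5.505222
PV = $53,056.58

PV = FV / (1 + r)^t = $53,056.58


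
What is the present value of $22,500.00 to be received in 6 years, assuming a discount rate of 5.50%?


Present value formula: PV = FV / (1 + r)^t
PV = $22,500.00 / (1 + 0.055)^6
PV = $22,500.00 / 1.378843
PV = $16,318.03

PV = FV / (1 + r)^t = $16,318.03


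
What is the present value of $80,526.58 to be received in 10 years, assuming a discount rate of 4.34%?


Present value formula: PV = FV / (1 + r)^t
PV = $80,526.58 / (1 + 0.0434)^10
PV = $80,526.58 / 1.529355
PV = $52,653.95

PV = FV / (1 + r)^t = $52,653.95


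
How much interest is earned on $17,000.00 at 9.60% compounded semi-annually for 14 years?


Compound interest earned = final amount − principal.
A = P(1 + r/n)^(nt) = $17,000.00 × (1 + 0.096/2)^(2 × 14) = $63,177.85
Interest = A − P = $63,177.85 − $17,000.00 = $46,177.85

Interest = A - P = $46,177.85


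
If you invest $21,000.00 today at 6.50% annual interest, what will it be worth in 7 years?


Future value formula: FV = PV × (1 + r)^t
FV = $21,000.00 × (1 + 0.065)^7
FV = $21,000.00 × 1.5539865
FV = $32,633.72

FV = PV × (1 + r)^t = $32,633.72


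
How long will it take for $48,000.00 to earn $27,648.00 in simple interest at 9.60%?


Rearrange the simple interest formula for t:
I = P × r × t  ⇒  t = I / (P × r)
t = $27,648.00 / ($48,000.00 × 0.096)
t = 6

t = I/(P×r) = 6 years


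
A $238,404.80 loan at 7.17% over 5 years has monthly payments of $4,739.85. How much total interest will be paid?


Total paid over the life of the loan = PMT × n.
Total paid = $4,739.85 × 60 = $284,391.00
Total interest = total paid − principal = $284,391.00 − $238,404.80 = $45,986.20

Total interest = (PMT × n) - PV = $45,986.20


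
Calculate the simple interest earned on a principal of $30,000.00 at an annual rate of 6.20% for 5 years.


Simple interest formula: I = P × r × t
I = $30,000.00 × 0.062 × 5
I = $9,300.00

I = P × r × t = $9,300.00


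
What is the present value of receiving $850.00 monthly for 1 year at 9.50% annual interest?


Present value of an ordinary annuity: PV = PMT × (1 − (1 + r)^(−n)) / r
Monthly rate r = 0.095/12 ≈ 0.00791667, n = 12
PV = $850.00 × (1 − (1 + 0.095/12)^(−12)) / (0.095/12)
PV = $850.00 × 11.4046527
PV = $9,693.95

PV = PMT × (1-(1+r)^(-n))/r = $9,693.95


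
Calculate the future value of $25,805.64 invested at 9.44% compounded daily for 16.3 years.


Compound interest formula: A = P(1 + r/n)^(nt)
A = $25,805.64 × (1 + 0.0944/365)^(365 × 16.3)
Growth factor: (1 + 0.0944/365)^5949.5 = 4.6576967
A = $25,805.64 × 4.6576967
A = $120,194.84

A = P(1 + r/n)^(nt) = $120,194.84


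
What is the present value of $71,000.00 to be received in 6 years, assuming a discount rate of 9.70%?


Present value formula: PV = FV / (1 + r)^t
PV = $71,000.00 / (1 + 0.097)^6
PV = $71,000.00 / 1.742769
PV = $40,739.77

PV = FV / (1 + r)^t = $40,739.77


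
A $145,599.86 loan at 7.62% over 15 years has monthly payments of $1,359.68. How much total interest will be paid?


Total paid over the life of the loan = PMT × n.
Total paid = $1,359.68 × 180 = $244,742.40
Total interest = total paid − principal = $244,742.40 − $145,599.86 = $99,142.54

Total interest = (PMT × n) - PV = $99,142.54


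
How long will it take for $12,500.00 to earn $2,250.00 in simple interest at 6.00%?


Rearrange the simple interest formula for t:
I = P × r × t  ⇒  t = I / (P × r)
t = $2,250.00 / ($12,500.00 × 0.06)
t = 3

t = I/(P×r) = 3 years


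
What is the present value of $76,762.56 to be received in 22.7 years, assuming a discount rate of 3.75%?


Present value formula: PV = FV / (1 + r)^t
PV = $76,762.56 / (1 + 0.0375)^22.7
PV = $76,762.56 / 2.306375
PV = $33,282.77

PV = FV / (1 + r)^t = $33,282.77


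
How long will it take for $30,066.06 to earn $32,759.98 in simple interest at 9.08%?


Rearrange the simple interest formula for t:
I = P × r × t  ⇒  t = I / (P × r)
t = $32,759.98 / ($30,066.06 × 0.0908)
t = 12

t = I/(P×r) = 12 years


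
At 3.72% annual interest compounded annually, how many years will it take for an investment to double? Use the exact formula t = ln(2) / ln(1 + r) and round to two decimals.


Doubling condition: (1 + r)^t = 2
Take ln of both sides: t × ln(1 + r) = ln(2)
t = ln(2) / ln(1 + r)
t = 0.693147 / 0.036525
t = 18.98

t = ln(2) / ln(1 + r) = 18.98 years


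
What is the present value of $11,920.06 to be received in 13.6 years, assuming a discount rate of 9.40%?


Present value formula: PV = FV / (1 + r)^t
PV = $11,920.06 / (1 + 0.094)^13.6
PV = $11,920.06 / 3.393404
PV = $3,512.71

PV = FV / (1 + r)^t = $3,512.71


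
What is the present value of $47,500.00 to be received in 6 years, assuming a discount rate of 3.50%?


Present value formula: PV = FV / (1 + r)^t
PV = $47,500.00 / (1 + 0.035)^6
PV = $47,500.00 / 1.2292553
PV = $38,641.28

PV = FV / (1 + r)^t = $38,641.28


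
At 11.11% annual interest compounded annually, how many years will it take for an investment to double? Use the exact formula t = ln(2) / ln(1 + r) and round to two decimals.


Doubling condition: (1 + r)^t = 2
Take ln of both sides: t × ln(1 + r) = ln(2)
t = ln(2) / ln(1 + r)
t = 0.693147 / 0.105351
t = 6.58

t = ln(2) / ln(1 + r) = 6.58 years


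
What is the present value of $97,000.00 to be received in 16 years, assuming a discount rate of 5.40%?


Present value formula: PV = FV / (1 + r)^t
PV = $97,000.00 / (1 + 0.054)^16
PV = $97,000.00 / 2.319796
PV = $41,814.02

PV = FV / (1 + r)^t = $41,814.02


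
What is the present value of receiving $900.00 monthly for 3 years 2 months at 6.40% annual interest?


Present value of an ordinary annuity: PV = PMT × (1 − (1 + r)^(−n)) / r
Monthly rate r = 0.064/12 ≈ 0.00533333, n = 38
PV = $900.00 × (1 − (1 + 0.064/12)^(−38)) / (0.064/12)
PV = $900.00 × 34.314331
PV = $30,882.90

PV = PMT × (1-(1+r)^(-n))/r = $30,882.90


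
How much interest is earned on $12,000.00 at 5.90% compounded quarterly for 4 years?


Compound interest earned = final amount − principal.
A = P(1 + r/n)^(nt) = $12,000.00 × (1 + 0.059/4)^(4 × 4) = $15,167.93
Interest = A − P = $15,167.93 − $12,000.00 = $3,167.93

Interest = A - P = $3,167.93


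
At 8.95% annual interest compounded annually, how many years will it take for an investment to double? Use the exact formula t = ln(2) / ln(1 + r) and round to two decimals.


Doubling condition: (1 + r)^t = 2
Take ln of both sides: t × ln(1 + r) = ln(2)
t = ln(2) / ln(1 + r)
t = 0.693147 / 0.085719
t = 8.09

t = ln(2) / ln(1 + r) = 8.09 years


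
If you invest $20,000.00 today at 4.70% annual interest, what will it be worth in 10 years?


Future value formula: FV = PV × (1 + r)^t
FV = $20,000.00 × (1 + 0.047)^10
FV = $20,000.00 × 1.5829486
FV = $31,658.97

FV = PV × (1 + r)^t = $31,658.97


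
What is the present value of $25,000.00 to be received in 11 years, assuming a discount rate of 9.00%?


Present value formula: PV = FV / (1 + r)^t
PV = $25,000.00 / (1 + 0.09)^11
PV = $25,000.00 / 2.580426
PV = $9,688.32

PV = FV / (1 + r)^t = $9,688.32


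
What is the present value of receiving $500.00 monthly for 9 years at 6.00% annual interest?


Present value of an ordinary annuity: PV = PMT × (1 − (1 + r)^(−n)) / r
Monthly rate r = 0.06/12 = 0.005, n = 108
PV = $500.00 × (1 − (1 + 0.06/12)^(−108)) / (0.06/12)
PV = $500.00 × 83.293424
PV = $41,646.71

PV = PMT × (1-(1+r)^(-n))/r = $41,646.71


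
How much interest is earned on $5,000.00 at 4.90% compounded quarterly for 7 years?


Compound interest earned = final amount − principal.
A = P(1 + r/n)^(nt) = $5,000.00 × (1 + 0.049/4)^(4 × 7) = $7,031.18
Interest = A − P = $7,031.18 − $5,000.00 = $2,031.18

Interest = A - P = $2,031.18


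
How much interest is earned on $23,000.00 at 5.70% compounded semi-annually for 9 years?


Compound interest earned = final amount − principal.
A = P(1 + r/n)^(nt) = $23,000.00 × (1 + 0.057/2)^(2 × 9) = $38,142.15
Interest = A − P = $38,142.15 − $23,000.00 = $15,142.15

Interest = A - P = $15,142.15


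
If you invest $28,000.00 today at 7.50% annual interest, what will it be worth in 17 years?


Future value formula: FV = PV × (1 + r)^t
FV = $28,000.00 × (1 + 0.075)^17
FV = $28,000.00 × 3.4193526
FV = $95,741.87

FV = PV × (1 + r)^t = $95,741.87


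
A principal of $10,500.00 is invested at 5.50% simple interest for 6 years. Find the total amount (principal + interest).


Total amount formula: A = P(1 + rt) = P + P·r·t
Interest: I = P × r × t = $10,500.00 × 0.055 × 6 = $3,465.00
A = P + I = $10,500.00 + $3,465.00 = $13,965.00

A = P + I = P(1 + rt) = $13,965.00


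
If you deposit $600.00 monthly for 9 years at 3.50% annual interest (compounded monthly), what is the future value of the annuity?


Future value of an ordinary annuity: FV = PMT × ((1 + r)^n − 1) / r
Monthly rate r = 0.035/12 ≈ 0.00291667, n = 108
FV = $600.00 × ((1 + 0.035/12)^108 − 1) / (0.035/12)
FV = $600.00 × 126.730702
FV = $76,038.42

FV = PMT × ((1+r)^n - 1)/r = $76,038.42


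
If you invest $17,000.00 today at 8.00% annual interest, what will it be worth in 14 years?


Future value formula: FV = PV × (1 + r)^t
FV = $17,000.00 × (1 + 0.08)^14
FV = $17,000.00 × 2.9371936
FV = $49,932.29

FV = PV × (1 + r)^t = $49,932.29


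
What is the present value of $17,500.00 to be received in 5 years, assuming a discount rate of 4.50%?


Present value formula: PV = FV / (1 + r)^t
PV = $17,500.00 / (1 + 0.045)^5
PV = $17,500.00 / 1.246182
PV = $14,042.89

PV = FV / (1 + r)^t = $14,042.89


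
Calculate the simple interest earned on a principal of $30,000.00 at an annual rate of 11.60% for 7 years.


Simple interest formula: I = P × r × t
I = $30,000.00 × 0.116 × 7
I = $24,360.00

I = P × r × t = $24,360.00


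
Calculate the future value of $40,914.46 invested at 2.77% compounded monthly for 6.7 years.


Compound interest formula: A = P(1 + r/n)^(nt)
A = $40,914.46 × (1 + 0.0277/12)^(12 × 6.7)
Growth factor: (1 + 0.0277/12)^80.4 = 1.203671
A = $40,914.46 × 1.203671
A = $49,247.55

A = P(1 + r/n)^(nt) = $49,247.55


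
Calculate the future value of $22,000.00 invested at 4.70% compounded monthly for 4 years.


Compound interest formula: A = P(1 + r/n)^(nt)
A = $22,000.00 × (1 + 0.047/12)^(12 × 4)
Growth factor: (1 + 0.047/12)^48 = 1.2063904
A = $22,000.00 × 1.2063904
A = $26,540.59

A = P(1 + r/n)^(nt) = $26,540.59


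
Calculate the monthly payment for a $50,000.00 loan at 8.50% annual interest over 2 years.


Loan payment formula: PMT = PV × r / (1 − (1 + r)^(−n))
Monthly rate r = 0.085/12 ≈ 0.00708333, n = 24 months
Denominator: 1 − (1 + 0.085/12)^(−24) = 0.1558295
PMT = $50,000.00 × (0.085/12) / 0.1558295
PMT = $2,272.78 per month

PMT = PV × r / (1-(1+r)^(-n)) = $2,272.78/month


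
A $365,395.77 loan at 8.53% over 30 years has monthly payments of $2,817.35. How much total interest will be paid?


Total paid over the life of the loan = PMT × n.
Total paid = $2,817.35 × 360 = $1,014,246.00
Total interest = total paid − principal = $1,014,246.00 − $365,395.77 = $648,850.23

Total interest = (PMT × n) - PV = $648,850.23


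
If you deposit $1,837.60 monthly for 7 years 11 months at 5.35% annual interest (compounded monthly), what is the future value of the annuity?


Future value of an ordinary annuity: FV = PMT × ((1 + r)^n − 1) / r
Monthly rate r = 0.0535/12 ≈ 0.00445833, n = 95
FV = $1,837.60 × ((1 + 0.0535/12)^95 − 1) / (0.0535/12)
FV = $1,837.60 × 117.964327
FV = $216,771.25

FV = PMT × ((1+r)^n - 1)/r = $216,771.25


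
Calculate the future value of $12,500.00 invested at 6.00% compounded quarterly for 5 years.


Compound interest formula: A = P(1 + r/n)^(nt)
A = $12,500.00 × (1 + 0.06/4)^(4 × 5)
Growth factor: (1 + 0.06/4)^20 = 1.346855
A = $12,500.00 × 1.346855
A = $16,835.69

A = P(1 + r/n)^(nt) = $16,835.69


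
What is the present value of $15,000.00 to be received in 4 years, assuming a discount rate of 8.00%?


Present value formula: PV = FV / (1 + r)^t
PV = $15,000.00 / (1 + 0.08)^4
PV = $15,000.00 / 1.360489
PV = $11,025.45

PV = FV / (1 + r)^t = $11,025.45


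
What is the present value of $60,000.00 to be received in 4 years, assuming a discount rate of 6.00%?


Present value formula: PV = FV / (1 + r)^t
PV = $60,000.00 / (1 + 0.06)^4
PV = $60,000.00 / 1.262477
PV = $47,525.62

PV = FV / (1 + r)^t = $47,525.62


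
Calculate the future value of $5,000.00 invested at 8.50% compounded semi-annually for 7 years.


Compound interest formula: A = P(1 + r/n)^(nt)
A = $5,000.00 × (1 + 0.085/2)^(2 × 7)
Growth factor: (1 + 0.085/2)^14 = 1.7908734
A = $5,000.00 × 1.7908734
A = $8,954.37

A = P(1 + r/n)^(nt) = $8,954.37


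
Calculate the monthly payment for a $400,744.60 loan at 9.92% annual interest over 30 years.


Loan payment formula: PMT = PV × r / (1 − (1 + r)^(−n))
Monthly rate r = 0.0992/12 ≈ 0.00826667, n = 360 months
Denominator: 1 − (1 + 0.0992/12)^(−360) = 0.948376
PMT = $400,744.60 × (0.0992/12) / 0.948376
PMT = $3,493.15 per month

PMT = PV × r / (1-(1+r)^(-n)) = $3,493.15/month


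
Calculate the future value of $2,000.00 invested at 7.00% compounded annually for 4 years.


Compound interest formula: A = P(1 + r/n)^(nt)
A = $2,000.00 × (1 + 0.07/1)^(1 × 4)
Growth factor: (1 + 0.07/1)^4 = 1.310796
A = $2,000.00 × 1.310796
A = $2,621.59

A = P(1 + r/n)^(nt) = $2,621.59


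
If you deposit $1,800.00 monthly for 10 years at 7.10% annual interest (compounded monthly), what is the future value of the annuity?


Future value of an ordinary annuity: FV = PMT × ((1 + r)^n − 1) / r
Monthly rate r = 0.071/12 ≈ 0.00591667, n = 120
FV = $1,800.00 × ((1 + 0.071/12)^120 − 1) / (0.071/12)
FV = $1,800.00 × 174.040606
FV = $313,273.09

FV = PMT × ((1+r)^n - 1)/r = $313,273.09


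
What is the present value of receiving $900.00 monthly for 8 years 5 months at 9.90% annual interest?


Present value of an ordinary annuity: PV = PMT × (1 − (1 + r)^(−n)) / r
Monthly rate r = 0.099/12 = 0.00825, n = 101
PV = $900.00 × (1 − (1 + 0.099/12)^(−101)) / (0.099/12)
PV = $900.00 × 68.348763
PV = $61,513.89

PV = PMT × (1-(1+r)^(-n))/r = $61,513.89


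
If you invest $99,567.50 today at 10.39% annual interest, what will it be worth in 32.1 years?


Future value formula: FV = PV × (1 + r)^t
FV = $99,567.50 × (1 + 0.1039)^32.1
FV = $99,567.50 × 23.8805563
FV = $2,377,727.29

FV = PV × (1 + r)^t = $2,377,727.29


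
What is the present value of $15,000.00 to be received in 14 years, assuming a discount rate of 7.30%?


Present value formula: PV = FV / (1 + r)^t
PV = $15,000.00 / (1 + 0.073)^14
PV = $15,000.00 / 2.681613
PV = $5,593.65

PV = FV / (1 + r)^t = $5,593.65


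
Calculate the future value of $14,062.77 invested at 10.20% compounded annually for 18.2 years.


Compound interest formula: A = P(1 + r/n)^(nt)
A = $14,062.77 × (1 + 0.102/1)^(1 × 18.2)
Growth factor: (1 + 0.102/1)^18.2 = 5.857402
A = $14,062.77 × 5.857402
A = $82,371.30

A = P(1 + r/n)^(nt) = $82,371.30


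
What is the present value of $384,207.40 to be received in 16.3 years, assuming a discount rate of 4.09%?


Present value formula: PV = FV / (1 + r)^t
PV = $384,207.40 / (1 + 0.0409)^16.3
PV = $384,207.40 / 1.92205955
PV = $199,893.60

PV = FV / (1 + r)^t = $199,893.60


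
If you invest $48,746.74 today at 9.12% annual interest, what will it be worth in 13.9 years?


Future value formula: FV = PV × (1 + r)^t
FV = $48,746.74 × (1 + 0.0912)^13.9
FV = $48,746.74 × 3.364113
FV = $163,989.54

FV = PV × (1 + r)^t = $163,989.54


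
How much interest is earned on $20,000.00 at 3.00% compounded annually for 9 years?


Compound interest earned = final amount − principal.
A = P(1 + r/n)^(nt) = $20,000.00 × (1 + 0.03/1)^(1 × 9) = $26,095.46
Interest = A − P = $26,095.46 − $20,000.00 = $6,095.46

Interest = A - P = $6,095.46


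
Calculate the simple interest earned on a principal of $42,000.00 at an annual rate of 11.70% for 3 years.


Simple interest formula: I = P × r × t
I = $42,000.00 × 0.117 × 3
I = $14,742.00

I = P × r × t = $14,742.00


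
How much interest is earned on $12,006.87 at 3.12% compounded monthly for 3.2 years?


Compound interest earned = final amount − principal.
A = P(1 + r/n)^(nt) = $12,006.87 × (1 + 0.0312/12)^(12 × 3.2) = $13,265.80
Interest = A − P = $13,265.80 − $12,006.87 = $1,258.93

Interest = A - P = $1,258.93


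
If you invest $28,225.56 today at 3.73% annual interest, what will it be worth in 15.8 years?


Future value formula: FV = PV × (1 + r)^t
FV = $28,225.56 × (1 + 0.0373)^15.8
FV = $28,225.56 × 1.783566
FV = $50,342.15

FV = PV × (1 + r)^t = $50,342.15


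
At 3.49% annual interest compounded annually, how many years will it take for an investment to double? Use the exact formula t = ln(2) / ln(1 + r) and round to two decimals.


Doubling condition: (1 + r)^t = 2
Take ln of both sides: t × ln(1 + r) = ln(2)
t = ln(2) / ln(1 + r)
t = 0.693147 / 0.034305
t = 20.21

t = ln(2) / ln(1 + r) = 20.21 years


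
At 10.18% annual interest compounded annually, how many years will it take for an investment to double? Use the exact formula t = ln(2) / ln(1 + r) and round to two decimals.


Doubling condition: (1 + r)^t = 2
Take ln of both sides: t × ln(1 + r) = ln(2)
t = ln(2) / ln(1 + r)
t = 0.693147 / 0.096945
t = 7.15

t = ln(2) / ln(1 + r) = 7.15 years


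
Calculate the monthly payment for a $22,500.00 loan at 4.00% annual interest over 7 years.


Loan payment formula: PMT = PV × r / (1 − (1 + r)^(−n))
Monthly rate r = 0.04/12 ≈ 0.00333333, n = 84 months
Denominator: 1 − (1 + 0.04/12)^(−84) = 0.243864
PMT = $22,500.00 × (0.04/12) / 0.243864
PMT = $307.55 per month

PMT = PV × r / (1-(1+r)^(-n)) = $307.55/month


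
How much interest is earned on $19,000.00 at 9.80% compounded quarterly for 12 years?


Compound interest earned = final amount − principal.
A = P(1 + r/n)^(nt) = $19,000.00 × (1 + 0.098/4)^(4 × 12) = $60,719.45
Interest = A − P = $60,719.45 − $19,000.00 = $41,719.45

Interest = A - P = $41,719.45


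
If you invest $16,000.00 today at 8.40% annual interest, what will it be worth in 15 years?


Future value formula: FV = PV × (1 + r)^t
FV = $16,000.00 × (1 + 0.084)^15
FV = $16,000.00 × 3.353044
FV = $53,648.70

FV = PV × (1 + r)^t = $53,648.70


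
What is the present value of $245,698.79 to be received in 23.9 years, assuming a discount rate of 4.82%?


Present value formula: PV = FV / (1 + r)^t
PV = $245,698.79 / (1 + 0.0482)^23.9
PV = $245,698.79 / 3.080458
PV = $79,760.47

PV = FV / (1 + r)^t = $79,760.47


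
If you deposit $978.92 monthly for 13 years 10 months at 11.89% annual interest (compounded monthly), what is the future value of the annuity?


Future value of an ordinary annuity: FV = PMT × ((1 + r)^n − 1) / r
Monthly rate r = 0.1189/12 ≈ 0.00990833, n = 166
FV = $978.92 × ((1 + 0.1189/12)^166 − 1) / (0.1189/12)
FV = $978.92 × 417.640877
FV = $408,837.01

FV = PMT × ((1+r)^n - 1)/r = $408,837.01


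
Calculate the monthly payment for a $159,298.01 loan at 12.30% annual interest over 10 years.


Loan payment formula: PMT = PV × r / (1 − (1 + r)^(−n))
Monthly rate r = 0.123/12 = 0.01025, n = 120 months
Denominator: 1 − (1 + 0.123/12)^(−120) = 0.705872
PMT = $159,298.01 × (0.123/12) / 0.705872
PMT = $2,313.17 per month

PMT = PV × r / (1-(1+r)^(-n)) = $2,313.17/month


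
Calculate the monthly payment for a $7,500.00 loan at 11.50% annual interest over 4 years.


Loan payment formula: PMT = PV × r / (1 − (1 + r)^(−n))
Monthly rate r = 0.115/12 ≈ 0.00958333, n = 48 months
Denominator: 1 − (1 + 0.115/12)^(−48) = 0.367332
PMT = $7,500.00 × (0.115/12) / 0.367332
PMT = $195.67 per month

PMT = PV × r / (1-(1+r)^(-n)) = $195.67/month


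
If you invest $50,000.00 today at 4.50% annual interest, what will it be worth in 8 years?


Future value formula: FV = PV × (1 + r)^t
FV = $50,000.00 × (1 + 0.045)^8
FV = $50,000.00 × 1.4221006
FV = $71,105.03

FV = PV × (1 + r)^t = $71,105.03


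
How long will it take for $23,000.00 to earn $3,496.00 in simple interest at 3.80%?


Rearrange the simple interest formula for t:
I = P × r × t  ⇒  t = I / (P × r)
t = $3,496.00 / ($23,000.00 × 0.038)
t = 4

t = I/(P×r) = 4 years


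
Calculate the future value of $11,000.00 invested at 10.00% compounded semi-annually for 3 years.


Compound interest formula: A = P(1 + r/n)^(nt)
A = $11,000.00 × (1 + 0.1/2)^(2 × 3)
Growth factor: (1 + 0.1/2)^6 = 1.3400956
A = $11,000.00 × 1.3400956
A = $14,741.05

A = P(1 + r/n)^(nt) = $14,741.05


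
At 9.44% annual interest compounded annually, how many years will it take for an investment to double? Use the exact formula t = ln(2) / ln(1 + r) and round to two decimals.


Doubling condition: (1 + r)^t = 2
Take ln of both sides: t × ln(1 + r) = ln(2)
t = ln(2) / ln(1 + r)
t = 0.693147 / 0.090206
t = 7.68

t = ln(2) / ln(1 + r) = 7.68 years


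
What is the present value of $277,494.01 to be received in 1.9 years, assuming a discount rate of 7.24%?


Present value formula: PV = FV / (1 + r)^t
PV = $277,494.01 / (1 + 0.0724)^1.9
PV = $277,494.01 / 1.1420311
PV = $242,982.88

PV = FV / (1 + r)^t = $242,982.88


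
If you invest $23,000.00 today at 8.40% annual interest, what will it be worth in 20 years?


Future value formula: FV = PV × (1 + r)^t
FV = $23,000.00 × (1 + 0.084)^20
FV = $23,000.00 × 5.0186354
FV = $115,428.61

FV = PV × (1 + r)^t = $115,428.61


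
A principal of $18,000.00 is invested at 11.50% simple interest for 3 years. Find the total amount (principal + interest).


Total amount formula: A = P(1 + rt) = P + P·r·t
Interest: I = P × r × t = $18,000.00 × 0.115 × 3 = $6,210.00
A = P + I = $18,000.00 + $6,210.00 = $24,210.00

A = P + I = P(1 + rt) = $24,210.00


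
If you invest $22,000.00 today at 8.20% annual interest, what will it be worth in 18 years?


Future value formula: FV = PV × (1 + r)^t
FV = $22,000.00 × (1 + 0.082)^18
FV = $22,000.00 × 4.1313377
FV = $90,889.43

FV = PV × (1 + r)^t = $90,889.43


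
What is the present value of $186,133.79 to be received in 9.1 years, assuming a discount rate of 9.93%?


Present value formula: PV = FV / (1 + r)^t
PV = $186,133.79 / (1 + 0.0993)^9.1
PV = $186,133.79 / 2.366779
PV = $78,644.35

PV = FV / (1 + r)^t = $78,644.35


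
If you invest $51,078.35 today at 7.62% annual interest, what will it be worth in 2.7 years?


Future value formula: FV = PV × (1 + r)^t
FV = $51,078.35 × (1 + 0.0762)^2.7
FV = $51,078.35 × 1.2193014
FV = $62,279.90

FV = PV × (1 + r)^t = $62,279.90


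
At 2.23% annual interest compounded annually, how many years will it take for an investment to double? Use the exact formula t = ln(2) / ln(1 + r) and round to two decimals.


Doubling condition: (1 + r)^t = 2
Take ln of both sides: t × ln(1 + r) = ln(2)
t = ln(2) / ln(1 + r)
t = 0.693147 / 0.022055
t = 31.43

t = ln(2) / ln(1 + r) = 31.43 years


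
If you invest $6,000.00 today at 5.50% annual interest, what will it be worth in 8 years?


Future value formula: FV = PV × (1 + r)^t
FV = $6,000.00 × (1 + 0.055)^8
FV = $6,000.00 × 1.534687
FV = $9,208.12

FV = PV × (1 + r)^t = $9,208.12


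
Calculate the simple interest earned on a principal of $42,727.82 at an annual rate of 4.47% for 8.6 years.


Simple interest formula: I = P × r × t
I = $42,727.82 × 0.0447 × 8.6
I = $16,425.43

I = P × r × t = $16,425.43


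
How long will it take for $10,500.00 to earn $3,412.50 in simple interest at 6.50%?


Rearrange the simple interest formula for t:
I = P × r × t  ⇒  t = I / (P × r)
t = $3,412.50 / ($10,500.00 × 0.065)
t = 5

t = I/(P×r) = 5 years


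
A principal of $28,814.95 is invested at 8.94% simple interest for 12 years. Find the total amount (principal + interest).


Total amount formula: A = P(1 + rt) = P + P·r·t
Interest: I = P × r × t = $28,814.95 × 0.0894 × 12 = $30,912.68
A = P + I = $28,814.95 + $30,912.68 = $59,727.63

A = P + I = P(1 + rt) = $59,727.63


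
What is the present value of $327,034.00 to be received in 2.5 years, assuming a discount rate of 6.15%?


Present value formula: PV = FV / (1 + r)^t
PV = $327,034.00 / (1 + 0.0615)^2.5
PV = $327,034.00 / 1.16091386
PV = $281,703.93

PV = FV / (1 + r)^t = $281,703.93


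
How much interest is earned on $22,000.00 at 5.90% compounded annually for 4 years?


Compound interest earned = final amount − principal.
A = P(1 + r/n)^(nt) = $22,000.00 × (1 + 0.059/1)^(1 × 4) = $27,669.83
Interest = A − P = $27,669.83 − $22,000.00 = $5,669.83

Interest = A - P = $5,669.83


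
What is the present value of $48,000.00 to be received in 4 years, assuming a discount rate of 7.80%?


Present value formula: PV = FV / (1 + r)^t
PV = $48,000.00 / (1 + 0.078)^4
PV = $48,000.00 / 1.3504392
PV = $35,543.99

PV = FV / (1 + r)^t = $35,543.99


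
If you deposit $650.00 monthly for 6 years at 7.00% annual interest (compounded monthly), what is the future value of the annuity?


Future value of an ordinary annuity: FV = PMT × ((1 + r)^n − 1) / r
Monthly rate r = 0.07/12 ≈ 0.00583333, n = 72
FV = $650.00 × ((1 + 0.07/12)^72 − 1) / (0.07/12)
FV = $650.00 × 89.160944
FV = $57,954.61

FV = PMT × ((1+r)^n - 1)/r = $57,954.61


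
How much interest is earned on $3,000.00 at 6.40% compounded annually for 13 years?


Compound interest earned = final amount − principal.
A = P(1 + r/n)^(nt) = $3,000.00 × (1 + 0.064/1)^(1 × 13) = $6,719.89
Interest = A − P = $6,719.89 − $3,000.00 = $3,719.89

Interest = A - P = $3,719.89


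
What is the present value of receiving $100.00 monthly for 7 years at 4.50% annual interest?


Present value of an ordinary annuity: PV = PMT × (1 − (1 + r)^(−n)) / r
Monthly rate r = 0.045/12 = 0.00375, n = 84
PV = $100.00 × (1 − (1 + 0.045/12)^(−84)) / (0.045/12)
PV = $100.00 × 71.941611
PV = $7,194.16

PV = PMT × (1-(1+r)^(-n))/r = $7,194.16


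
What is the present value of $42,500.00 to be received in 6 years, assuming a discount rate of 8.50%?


Present value formula: PV = FV / (1 + r)^t
PV = $42,500.00 / (1 + 0.085)^6
PV = $42,500.00 / 1.6314675
PV = $26,050.17

PV = FV / (1 + r)^t = $26,050.17


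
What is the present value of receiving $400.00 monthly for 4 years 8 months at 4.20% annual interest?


Present value of an ordinary annuity: PV = PMT × (1 − (1 + r)^(−n)) / r
Monthly rate r = 0.042/12 = 0.0035, n = 56
PV = $400.00 × (1 − (1 + 0.042/12)^(−56)) / (0.042/12)
PV = $400.00 × 50.773264
PV = $20,309.31

PV = PMT × (1-(1+r)^(-n))/r = $20,309.31


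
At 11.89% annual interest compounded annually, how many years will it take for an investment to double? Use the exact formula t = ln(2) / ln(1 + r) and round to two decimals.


Doubling condition: (1 + r)^t = 2
Take ln of both sides: t × ln(1 + r) = ln(2)
t = ln(2) / ln(1 + r)
t = 0.693147 / 0.112346
t = 6.17

t = ln(2) / ln(1 + r) = 6.17 years


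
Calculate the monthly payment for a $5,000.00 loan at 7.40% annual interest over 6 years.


Loan payment formula: PMT = PV × r / (1 − (1 + r)^(−n))
Monthly rate r = 0.074/12 ≈ 0.00616667, n = 72 months
Denominator: 1 − (1 + 0.074/12)^(−72) = 0.357659
PMT = $5,000.00 × (0.074/12) / 0.357659
PMT = $86.21 per month

PMT = PV × r / (1-(1+r)^(-n)) = $86.21/month


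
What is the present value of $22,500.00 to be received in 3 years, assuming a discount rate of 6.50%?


Present value formula: PV = FV / (1 + r)^t
PV = $22,500.00 / (1 + 0.065)^3
PV = $22,500.00 / 1.207950
PV = $18,626.60

PV = FV / (1 + r)^t = $18,626.60


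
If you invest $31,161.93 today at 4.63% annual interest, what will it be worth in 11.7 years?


Future value formula: FV = PV × (1 + r)^t
FV = $31,161.93 × (1 + 0.0463)^11.7
FV = $31,161.93 × 1.698157
FV = $52,917.85

FV = PV × (1 + r)^t = $52,917.85


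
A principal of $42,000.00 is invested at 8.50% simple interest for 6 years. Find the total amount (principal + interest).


Total amount formula: A = P(1 + rt) = P + P·r·t
Interest: I = P × r × t = $42,000.00 × 0.085 × 6 = $21,420.00
A = P + I = $42,000.00 + $21,420.00 = $63,420.00

A = P + I = P(1 + rt) = $63,420.00


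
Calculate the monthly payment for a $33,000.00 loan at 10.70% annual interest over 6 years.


Loan payment formula: PMT = PV × r / (1 − (1 + r)^(−n))
Monthly rate r = 0.107/12 ≈ 0.00891667, n = 72 months
Denominator: 1 − (1 + 0.107/12)^(−72) = 0.472262
PMT = $33,000.00 × (0.107/12) / 0.472262
PMT = $623.07 per month

PMT = PV × r / (1-(1+r)^(-n)) = $623.07/month


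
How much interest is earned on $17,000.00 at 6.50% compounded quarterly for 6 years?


Compound interest earned = final amount − principal.
A = P(1 + r/n)^(nt) = $17,000.00 × (1 + 0.065/4)^(4 × 6) = $25,030.09
Interest = A − P = $25,030.09 − $17,000.00 = $8,030.09

Interest = A - P = $8,030.09
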